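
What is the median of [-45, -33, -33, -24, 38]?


First, sort the list: [-45, -33, -33, -24, 38]
The list has 5 elements (odd count).
The middle index is 2 (0-based), and the element there is -33.
Final answer: -33


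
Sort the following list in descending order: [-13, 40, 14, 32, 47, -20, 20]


Original list: [-13, 40, 14, 32, 47, -20, 20]
Repeatedly take the largest remaining element:
  Remaining [-13, 40, 14, 32, 47, -20, 20] -> largest is 47
  Remaining [-13, 40, 14, 32, -20, 20] -> largest is 40
  Remaining [-13, 14, 32, -20, 20] -> largest is 32
  Remaining [-13, 14, -20, 20] -> largest is 20
  Remaining [-13, 14, -20] -> largest is 14
  Remaining [-13, -20] -> largest is -13
  Remaining [-20] -> largest is -20
Collecting the picks in order gives the descending list.
Final answer: [47, 40, 32, 20, 14, -13, -20]


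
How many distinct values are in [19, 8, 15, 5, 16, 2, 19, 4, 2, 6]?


List all unique values:
Distinct values: [2, 4, 5, 6, 8, 15, 16, 19]
Count = 8
Final answer: 8


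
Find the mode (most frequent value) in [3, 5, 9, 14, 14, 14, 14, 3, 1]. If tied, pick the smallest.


Count the frequency of each value:
  1 appears 1 time(s)
  3 appears 2 time(s)
  5 appears 1 time(s)
  9 appears 1 time(s)
  14 appears 4 time(s)
Maximum frequency is 4.
Only 14 reaches that frequency, so it is the mode.
Final answer: 14


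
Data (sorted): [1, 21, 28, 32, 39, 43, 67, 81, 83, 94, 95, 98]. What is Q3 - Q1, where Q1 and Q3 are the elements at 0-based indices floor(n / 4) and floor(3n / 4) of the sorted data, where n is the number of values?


The data has n = 12 elements.
Q1 index = floor(12 / 4) = floor(3) = 3; Q3 index = floor(3 * 12 / 4) = floor(9) = 9
Q1 = element at index 3 = 32
Q3 = element at index 9 = 94
IQR = 94 - 32 = 62
Final answer: 62


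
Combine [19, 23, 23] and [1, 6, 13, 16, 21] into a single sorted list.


List A: [19, 23, 23]
List B: [1, 6, 13, 16, 21]
Repeatedly compare the front elements and take the smaller:
  19 vs 1 -> take 1
  19 vs 6 -> take 6
  19 vs 13 -> take 13
  19 vs 16 -> take 16
  19 vs 21 -> take 19
  23 vs 21 -> take 21
  B is exhausted; append the rest of A: [23, 23]
Final answer: [1, 6, 13, 16, 19, 21, 23, 23]


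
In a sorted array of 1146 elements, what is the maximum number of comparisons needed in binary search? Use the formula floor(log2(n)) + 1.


Binary search halves the search space each step.
Maximum comparisons = floor(log2(1146)) + 1
log2(1146) = 10.1624
floor(log2(1146)) = 10, so 10 + 1 = 11
Final answer: 11


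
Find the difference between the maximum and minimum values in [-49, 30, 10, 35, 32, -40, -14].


Maximum value: 35
Minimum value: -49
Range = 35 - (-49) = 84
Final answer: 84


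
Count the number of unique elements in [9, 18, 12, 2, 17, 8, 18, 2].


List all unique values:
Distinct values: [2, 8, 9, 12, 17, 18]
Count = 6
Final answer: 6


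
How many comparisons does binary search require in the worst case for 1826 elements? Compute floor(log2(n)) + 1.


Binary search halves the search space each step.
Maximum comparisons = floor(log2(1826)) + 1
log2(1826) = 10.8345
floor(log2(1826)) = 10, so 10 + 1 = 11
Final answer: 11


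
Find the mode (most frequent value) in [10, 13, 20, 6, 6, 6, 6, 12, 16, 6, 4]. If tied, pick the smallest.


Count the frequency of each value:
  4 appears 1 time(s)
  6 appears 5 time(s)
  10 appears 1 time(s)
  12 appears 1 time(s)
  13 appears 1 time(s)
  16 appears 1 time(s)
  20 appears 1 time(s)
Maximum frequency is 5.
Only 6 reaches that frequency, so it is the mode.
Final answer: 6


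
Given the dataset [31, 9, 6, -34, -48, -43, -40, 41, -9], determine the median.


First, sort the list: [-48, -43, -40, -34, -9, 6, 9, 31, 41]
The list has 9 elements (odd count).
The middle index is 4 (0-based), and the element there is -9.
Final answer: -9


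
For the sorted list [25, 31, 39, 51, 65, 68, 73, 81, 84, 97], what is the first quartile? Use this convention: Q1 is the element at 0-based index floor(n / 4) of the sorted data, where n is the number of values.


The list has n = 10 elements.
Q1 index = floor(10 / 4) = floor(2.5) = 2
Counting from index 0 in the sorted data, the element at index 2 is 39.
Final answer: 39


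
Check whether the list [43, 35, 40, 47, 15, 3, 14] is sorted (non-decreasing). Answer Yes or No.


Check consecutive pairs:
  43 <= 35? False
  35 <= 40? True
  40 <= 47? True
  47 <= 15? False
  15 <= 3? False
  3 <= 14? True
3 consecutive pair(s) are out of order, so the list is not sorted.
Final answer: No


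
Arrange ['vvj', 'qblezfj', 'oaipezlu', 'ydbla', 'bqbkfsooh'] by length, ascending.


Compute lengths:
  'vvj' has length 3
  'qblezfj' has length 7
  'oaipezlu' has length 8
  'ydbla' has length 5
  'bqbkfsooh' has length 9
Lengths in increasing order: 3 < 5 < 7 < 8 < 9
Listing the words in that order gives the answer.
Final answer: ['vvj', 'ydbla', 'qblezfj', 'oaipezlu', 'bqbkfsooh']


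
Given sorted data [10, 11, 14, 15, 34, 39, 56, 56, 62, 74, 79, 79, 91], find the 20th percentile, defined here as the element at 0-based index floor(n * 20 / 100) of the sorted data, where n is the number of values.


The dataset has n = 13 elements.
Index = floor(13 * 20 / 100) = floor(260 / 100) = floor(2.6) = 2
Counting from index 0 in the sorted data, the element at index 2 is 14.
Final answer: 14


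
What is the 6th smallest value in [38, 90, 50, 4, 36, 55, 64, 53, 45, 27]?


Sort ascending: [4, 27, 36, 38, 45, 50, 53, 55, 64, 90]
The 6th element (1-indexed) is at index 5.
Value = 50
Final answer: 50


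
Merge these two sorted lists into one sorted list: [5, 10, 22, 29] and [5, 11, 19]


List A: [5, 10, 22, 29]
List B: [5, 11, 19]
Repeatedly compare the front elements and take the smaller:
  5 vs 5 -> take 5
  10 vs 5 -> take 5
  10 vs 11 -> take 10
  22 vs 11 -> take 11
  22 vs 19 -> take 19
  B is exhausted; append the rest of A: [22, 29]
Final answer: [5, 5, 10, 11, 19, 22, 29]


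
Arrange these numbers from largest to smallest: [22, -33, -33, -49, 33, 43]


Original list: [22, -33, -33, -49, 33, 43]
Repeatedly take the largest remaining element:
  Remaining [22, -33, -33, -49, 33, 43] -> largest is 43
  Remaining [22, -33, -33, -49, 33] -> largest is 33
  Remaining [22, -33, -33, -49] -> largest is 22
  Remaining [-33, -33, -49] -> largest is -33
  Remaining [-33, -49] -> largest is -33
  Remaining [-49] -> largest is -49
Collecting the picks in order gives the descending list.
Final answer: [43, 33, 22, -33, -33, -49]


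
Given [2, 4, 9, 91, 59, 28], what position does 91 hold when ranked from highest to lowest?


Sort descending: [91, 59, 28, 9, 4, 2]
Find 91 in the sorted list.
91 is at position 1.
Final answer: 1


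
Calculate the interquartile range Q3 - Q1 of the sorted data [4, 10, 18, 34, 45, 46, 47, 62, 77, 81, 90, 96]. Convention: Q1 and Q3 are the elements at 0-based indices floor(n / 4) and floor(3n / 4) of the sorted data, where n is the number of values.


The data has n = 12 elements.
Q1 index = floor(12 / 4) = floor(3) = 3; Q3 index = floor(3 * 12 / 4) = floor(9) = 9
Q1 = element at index 3 = 34
Q3 = element at index 9 = 81
IQR = 81 - 34 = 47
Final answer: 47


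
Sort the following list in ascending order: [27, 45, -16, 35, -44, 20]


Original list: [27, 45, -16, 35, -44, 20]
Repeatedly take the smallest remaining element:
  Remaining [27, 45, -16, 35, -44, 20] -> smallest is -44
  Remaining [27, 45, -16, 35, 20] -> smallest is -16
  Remaining [27, 45, 35, 20] -> smallest is 20
  Remaining [27, 45, 35] -> smallest is 27
  Remaining [45, 35] -> smallest is 35
  Remaining [45] -> smallest is 45
Collecting the picks in order gives the sorted list.
Final answer: [-44, -16, 20, 27, 35, 45]


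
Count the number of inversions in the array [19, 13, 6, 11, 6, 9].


For each element, count the later elements that are smaller than it:
  19 (index 0): smaller elements after it = [13, 6, 11, 6, 9] -> 5
  13 (index 1): smaller elements after it = [6, 11, 6, 9] -> 4
  6 (index 2): smaller elements after it = [] -> 0
  11 (index 3): smaller elements after it = [6, 9] -> 2
  6 (index 4): smaller elements after it = [] -> 0
Total inversions = 5 + 4 + 0 + 2 + 0 = 11
Final answer: 11


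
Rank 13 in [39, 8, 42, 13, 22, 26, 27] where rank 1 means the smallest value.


Sort ascending: [8, 13, 22, 26, 27, 39, 42]
Find 13 in the sorted list.
13 is at position 2 (1-indexed).
Final answer: 2


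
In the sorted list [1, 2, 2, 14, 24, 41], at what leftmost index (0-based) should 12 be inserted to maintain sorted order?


List is sorted: [1, 2, 2, 14, 24, 41]
We need the leftmost position where 12 can be inserted, i.e. the first index whose element is >= 12 (or the end of the list if none is).
Binary search with low=0, high=6 (0-based indices):
  low=0, high=6, mid=3: a[3]=14 >= 12, so high = 3
  low=0, high=3, mid=1: a[1]=2 < 12, so low = 2
  low=2, high=3, mid=2: a[2]=2 < 12, so low = 3
Now low = high = 3, so the insertion index is 3.
Final answer: 3


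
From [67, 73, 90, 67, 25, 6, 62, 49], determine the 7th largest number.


Sort descending: [90, 73, 67, 67, 62, 49, 25, 6]
The 7th element (1-indexed) is at index 6.
Value = 25
Final answer: 25


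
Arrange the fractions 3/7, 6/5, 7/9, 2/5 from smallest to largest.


Convert to decimal for comparison:
  3/7 = 0.4286
  6/5 = 1.2
  7/9 = 0.7778
  2/5 = 0.4
Decimals in increasing order: 0.4 < 0.4286 < 0.7778 < 1.2
Writing each back as its fraction gives the sorted order.
Final answer: 2/5, 3/7, 7/9, 6/5


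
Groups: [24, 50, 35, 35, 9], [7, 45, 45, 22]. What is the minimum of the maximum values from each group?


Find max of each group:
  Group 1: [24, 50, 35, 35, 9] -> max = 50
  Group 2: [7, 45, 45, 22] -> max = 45
Maxes: [50, 45]
Minimum of maxes = 45
Final answer: 45


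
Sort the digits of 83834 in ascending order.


The number 83834 has digits: 8, 3, 8, 3, 4
Sorted: 3, 3, 4, 8, 8
Joining the sorted digits gives the result.
Final answer: 33488


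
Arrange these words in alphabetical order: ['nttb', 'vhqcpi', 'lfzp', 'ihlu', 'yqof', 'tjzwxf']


Compare strings character by character (the first differing letter decides):
  'ihlu' < 'lfzp' since 'i' < 'l' at position 1
  'lfzp' < 'nttb' since 'l' < 'n' at position 1
  'nttb' < 'tjzwxf' since 'n' < 't' at position 1
  'tjzwxf' < 'vhqcpi' since 't' < 'v' at position 1
  'vhqcpi' < 'yqof' since 'v' < 'y' at position 1
Chaining these comparisons gives the alphabetical order.
Final answer: ['ihlu', 'lfzp', 'nttb', 'tjzwxf', 'vhqcpi', 'yqof']


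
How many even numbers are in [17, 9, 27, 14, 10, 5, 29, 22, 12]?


Check each element:
  17 is odd
  9 is odd
  27 is odd
  14 is even
  10 is even
  5 is odd
  29 is odd
  22 is even
  12 is even
Evens: [14, 10, 22, 12]
Count of evens = 4
Final answer: 4


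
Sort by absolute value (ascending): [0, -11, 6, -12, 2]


Compute absolute values:
  |0| = 0
  |-11| = 11
  |6| = 6
  |-12| = 12
  |2| = 2
Absolute values in increasing order: 0 < 2 < 6 < 11 < 12
Listing the original numbers in that order gives the answer.
Final answer: [0, 2, 6, -11, -12]


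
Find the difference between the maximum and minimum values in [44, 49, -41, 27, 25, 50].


Maximum value: 50
Minimum value: -41
Range = 50 - (-41) = 91
Final answer: 91


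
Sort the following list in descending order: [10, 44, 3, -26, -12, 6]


Original list: [10, 44, 3, -26, -12, 6]
Repeatedly take the largest remaining element:
  Remaining [10, 44, 3, -26, -12, 6] -> largest is 44
  Remaining [10, 3, -26, -12, 6] -> largest is 10
  Remaining [3, -26, -12, 6] -> largest is 6
  Remaining [3, -26, -12] -> largest is 3
  Remaining [-26, -12] -> largest is -12
  Remaining [-26] -> largest is -26
Collecting the picks in order gives the descending list.
Final answer: [44, 10, 6, 3, -12, -26]


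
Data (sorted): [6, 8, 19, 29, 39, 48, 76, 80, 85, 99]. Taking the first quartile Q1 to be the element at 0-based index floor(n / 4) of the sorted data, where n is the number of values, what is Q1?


The list has n = 10 elements.
Q1 index = floor(10 / 4) = floor(2.5) = 2
Counting from index 0 in the sorted data, the element at index 2 is 19.
Final answer: 19


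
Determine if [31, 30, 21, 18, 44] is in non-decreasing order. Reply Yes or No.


Check consecutive pairs:
  31 <= 30? False
  30 <= 21? False
  21 <= 18? False
  18 <= 44? True
3 consecutive pair(s) are out of order, so the list is not sorted.
Final answer: No


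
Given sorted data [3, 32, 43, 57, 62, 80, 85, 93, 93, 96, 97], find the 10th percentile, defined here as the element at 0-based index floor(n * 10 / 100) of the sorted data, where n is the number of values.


The dataset has n = 11 elements.
Index = floor(11 * 10 / 100) = floor(110 / 100) = floor(1.1) = 1
Counting from index 0 in the sorted data, the element at index 1 is 32.
Final answer: 32


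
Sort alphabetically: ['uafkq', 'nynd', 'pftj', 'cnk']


Compare strings character by character (the first differing letter decides):
  'cnk' < 'nynd' since 'c' < 'n' at position 1
  'nynd' < 'pftj' since 'n' < 'p' at position 1
  'pftj' < 'uafkq' since 'p' < 'u' at position 1
Chaining these comparisons gives the alphabetical order.
Final answer: ['cnk', 'nynd', 'pftj', 'uafkq']


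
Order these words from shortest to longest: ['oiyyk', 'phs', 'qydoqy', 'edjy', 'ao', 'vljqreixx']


Compute lengths:
  'oiyyk' has length 5
  'phs' has length 3
  'qydoqy' has length 6
  'edjy' has length 4
  'ao' has length 2
  'vljqreixx' has length 9
Lengths in increasing order: 2 < 3 < 4 < 5 < 6 < 9
Listing the words in that order gives the answer.
Final answer: ['ao', 'phs', 'edjy', 'oiyyk', 'qydoqy', 'vljqreixx']


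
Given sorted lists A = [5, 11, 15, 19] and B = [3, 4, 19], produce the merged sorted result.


List A: [5, 11, 15, 19]
List B: [3, 4, 19]
Repeatedly compare the front elements and take the smaller:
  5 vs 3 -> take 3
  5 vs 4 -> take 4
  5 vs 19 -> take 5
  11 vs 19 -> take 11
  15 vs 19 -> take 15
  19 vs 19 -> take 19
  A is exhausted; append the rest of B: [19]
Final answer: [3, 4, 5, 11, 15, 19, 19]


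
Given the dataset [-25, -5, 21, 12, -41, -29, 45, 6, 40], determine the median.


First, sort the list: [-41, -29, -25, -5, 6, 12, 21, 40, 45]
The list has 9 elements (odd count).
The middle index is 4 (0-based), and the element there is 6.
Final answer: 6


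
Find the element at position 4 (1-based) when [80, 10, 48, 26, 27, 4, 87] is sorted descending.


Sort descending: [87, 80, 48, 27, 26, 10, 4]
The 4th element (1-indexed) is at index 3.
Value = 27
Final answer: 27


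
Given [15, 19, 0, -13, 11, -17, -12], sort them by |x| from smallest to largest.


Compute absolute values:
  |15| = 15
  |19| = 19
  |0| = 0
  |-13| = 13
  |11| = 11
  |-17| = 17
  |-12| = 12
Absolute values in increasing order: 0 < 11 < 12 < 13 < 15 < 17 < 19
Listing the original numbers in that order gives the answer.
Final answer: [0, 11, -12, -13, 15, -17, 19]


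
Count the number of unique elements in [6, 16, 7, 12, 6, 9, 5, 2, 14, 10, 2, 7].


List all unique values:
Distinct values: [2, 5, 6, 7, 9, 10, 12, 14, 16]
Count = 9
Final answer: 9


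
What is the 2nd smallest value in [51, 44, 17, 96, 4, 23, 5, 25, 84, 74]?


Sort ascending: [4, 5, 17, 23, 25, 44, 51, 74, 84, 96]
The 2nd element (1-indexed) is at index 1.
Value = 5
Final answer: 5


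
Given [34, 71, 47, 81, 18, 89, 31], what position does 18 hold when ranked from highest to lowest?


Sort descending: [89, 81, 71, 47, 34, 31, 18]
Find 18 in the sorted list.
18 is at position 7.
Final answer: 7


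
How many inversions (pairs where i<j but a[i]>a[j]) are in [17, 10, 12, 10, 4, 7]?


For each element, count the later elements that are smaller than it:
  17 (index 0): smaller elements after it = [10, 12, 10, 4, 7] -> 5
  10 (index 1): smaller elements after it = [4, 7] -> 2
  12 (index 2): smaller elements after it = [10, 4, 7] -> 3
  10 (index 3): smaller elements after it = [4, 7] -> 2
  4 (index 4): smaller elements after it = [] -> 0
Total inversions = 5 + 2 + 3 + 2 + 0 = 12
Final answer: 12


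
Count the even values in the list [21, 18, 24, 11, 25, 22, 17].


Check each element:
  21 is odd
  18 is even
  24 is even
  11 is odd
  25 is odd
  22 is even
  17 is odd
Evens: [18, 24, 22]
Count of evens = 3
Final answer: 3


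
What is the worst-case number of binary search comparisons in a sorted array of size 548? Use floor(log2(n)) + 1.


Binary search halves the search space each step.
Maximum comparisons = floor(log2(548)) + 1
log2(548) = 9.098
floor(log2(548)) = 9, so 9 + 1 = 10
Final answer: 10


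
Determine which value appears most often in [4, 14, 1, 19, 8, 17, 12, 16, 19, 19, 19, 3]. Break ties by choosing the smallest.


Count the frequency of each value:
  1 appears 1 time(s)
  3 appears 1 time(s)
  4 appears 1 time(s)
  8 appears 1 time(s)
  12 appears 1 time(s)
  14 appears 1 time(s)
  16 appears 1 time(s)
  17 appears 1 time(s)
  19 appears 4 time(s)
Maximum frequency is 4.
Only 19 reaches that frequency, so it is the mode.
Final answer: 19


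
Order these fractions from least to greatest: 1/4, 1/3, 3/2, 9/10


Convert to decimal for comparison:
  1/4 = 0.25
  1/3 = 0.3333
  3/2 = 1.5
  9/10 = 0.9
Decimals in increasing order: 0.25 < 0.3333 < 0.9 < 1.5
Writing each back as its fraction gives the sorted order.
Final answer: 1/4, 1/3, 9/10, 3/2


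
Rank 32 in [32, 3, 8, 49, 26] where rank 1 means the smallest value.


Sort ascending: [3, 8, 26, 32, 49]
Find 32 in the sorted list.
32 is at position 4 (1-indexed).
Final answer: 4


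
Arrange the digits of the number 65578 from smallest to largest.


The number 65578 has digits: 6, 5, 5, 7, 8
Sorted: 5, 5, 6, 7, 8
Joining the sorted digits gives the result.
Final answer: 55678


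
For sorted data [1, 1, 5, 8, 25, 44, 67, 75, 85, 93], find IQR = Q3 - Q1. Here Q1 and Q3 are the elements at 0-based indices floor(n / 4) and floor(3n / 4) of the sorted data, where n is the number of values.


The data has n = 10 elements.
Q1 index = floor(10 / 4) = floor(2.5) = 2; Q3 index = floor(3 * 10 / 4) = floor(7.5) = 7
Q1 = element at index 2 = 5
Q3 = element at index 7 = 75
IQR = 75 - 5 = 70
Final answer: 70


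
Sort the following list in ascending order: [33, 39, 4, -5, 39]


Original list: [33, 39, 4, -5, 39]
Repeatedly take the smallest remaining element:
  Remaining [33, 39, 4, -5, 39] -> smallest is -5
  Remaining [33, 39, 4, 39] -> smallest is 4
  Remaining [33, 39, 39] -> smallest is 33
  Remaining [39, 39] -> smallest is 39
  Remaining [39] -> smallest is 39
Collecting the picks in order gives the sorted list.
Final answer: [-5, 4, 33, 39, 39]


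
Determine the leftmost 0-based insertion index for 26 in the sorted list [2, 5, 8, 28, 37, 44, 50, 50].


List is sorted: [2, 5, 8, 28, 37, 44, 50, 50]
We need the leftmost position where 26 can be inserted, i.e. the first index whose element is >= 26 (or the end of the list if none is).
Binary search with low=0, high=8 (0-based indices):
  low=0, high=8, mid=4: a[4]=37 >= 26, so high = 4
  low=0, high=4, mid=2: a[2]=8 < 26, so low = 3
  low=3, high=4, mid=3: a[3]=28 >= 26, so high = 3
Now low = high = 3, so the insertion index is 3.
Final answer: 3


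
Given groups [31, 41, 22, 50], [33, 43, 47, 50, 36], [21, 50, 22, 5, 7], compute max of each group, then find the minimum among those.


Find max of each group:
  Group 1: [31, 41, 22, 50] -> max = 50
  Group 2: [33, 43, 47, 50, 36] -> max = 50
  Group 3: [21, 50, 22, 5, 7] -> max = 50
Maxes: [50, 50, 50]
Minimum of maxes = 50
Final answer: 50


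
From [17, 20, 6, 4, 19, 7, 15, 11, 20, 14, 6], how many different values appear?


List all unique values:
Distinct values: [4, 6, 7, 11, 14, 15, 17, 19, 20]
Count = 9
Final answer: 9


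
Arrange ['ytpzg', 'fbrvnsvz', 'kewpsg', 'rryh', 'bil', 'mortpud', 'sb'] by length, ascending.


Compute lengths:
  'ytpzg' has length 5
  'fbrvnsvz' has length 8
  'kewpsg' has length 6
  'rryh' has length 4
  'bil' has length 3
  'mortpud' has length 7
  'sb' has length 2
Lengths in increasing order: 2 < 3 < 4 < 5 < 6 < 7 < 8
Listing the words in that order gives the answer.
Final answer: ['sb', 'bil', 'rryh', 'ytpzg', 'kewpsg', 'mortpud', 'fbrvnsvz']


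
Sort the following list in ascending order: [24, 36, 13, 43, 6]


Original list: [24, 36, 13, 43, 6]
Repeatedly take the smallest remaining element:
  Remaining [24, 36, 13, 43, 6] -> smallest is 6
  Remaining [24, 36, 13, 43] -> smallest is 13
  Remaining [24, 36, 43] -> smallest is 24
  Remaining [36, 43] -> smallest is 36
  Remaining [43] -> smallest is 43
Collecting the picks in order gives the sorted list.
Final answer: [6, 13, 24, 36, 43]


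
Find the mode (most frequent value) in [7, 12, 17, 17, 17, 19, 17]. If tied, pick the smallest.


Count the frequency of each value:
  7 appears 1 time(s)
  12 appears 1 time(s)
  17 appears 4 time(s)
  19 appears 1 time(s)
Maximum frequency is 4.
Only 17 reaches that frequency, so it is the mode.
Final answer: 17


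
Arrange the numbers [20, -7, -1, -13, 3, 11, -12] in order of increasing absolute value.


Compute absolute values:
  |20| = 20
  |-7| = 7
  |-1| = 1
  |-13| = 13
  |3| = 3
  |11| = 11
  |-12| = 12
Absolute values in increasing order: 1 < 3 < 7 < 11 < 12 < 13 < 20
Listing the original numbers in that order gives the answer.
Final answer: [-1, 3, -7, 11, -12, -13, 20]


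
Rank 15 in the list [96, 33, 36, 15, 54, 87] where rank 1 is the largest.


Sort descending: [96, 87, 54, 36, 33, 15]
Find 15 in the sorted list.
15 is at position 6.
Final answer: 6


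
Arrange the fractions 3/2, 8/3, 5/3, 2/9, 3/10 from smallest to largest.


Convert to decimal for comparison:
  3/2 = 1.5
  8/3 = 2.6667
  5/3 = 1.6667
  2/9 = 0.2222
  3/10 = 0.3
Decimals in increasing order: 0.2222 < 0.3 < 1.5 < 1.6667 < 2.6667
Writing each back as its fraction gives the sorted order.
Final answer: 2/9, 3/10, 3/2, 5/3, 8/3


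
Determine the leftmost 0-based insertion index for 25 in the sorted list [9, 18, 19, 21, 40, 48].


List is sorted: [9, 18, 19, 21, 40, 48]
We need the leftmost position where 25 can be inserted, i.e. the first index whose element is >= 25 (or the end of the list if none is).
Binary search with low=0, high=6 (0-based indices):
  low=0, high=6, mid=3: a[3]=21 < 25, so low = 4
  low=4, high=6, mid=5: a[5]=48 >= 25, so high = 5
  low=4, high=5, mid=4: a[4]=40 >= 25, so high = 4
Now low = high = 4, so the insertion index is 4.
Final answer: 4


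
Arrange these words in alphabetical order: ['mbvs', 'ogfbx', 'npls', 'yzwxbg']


Compare strings character by character (the first differing letter decides):
  'mbvs' < 'npls' since 'm' < 'n' at position 1
  'npls' < 'ogfbx' since 'n' < 'o' at position 1
  'ogfbx' < 'yzwxbg' since 'o' < 'y' at position 1
Chaining these comparisons gives the alphabetical order.
Final answer: ['mbvs', 'npls', 'ogfbx', 'yzwxbg']


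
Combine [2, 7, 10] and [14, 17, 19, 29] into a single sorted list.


List A: [2, 7, 10]
List B: [14, 17, 19, 29]
Repeatedly compare the front elements and take the smaller:
  2 vs 14 -> take 2
  7 vs 14 -> take 7
  10 vs 14 -> take 10
  A is exhausted; append the rest of B: [14, 17, 19, 29]
Final answer: [2, 7, 10, 14, 17, 19, 29]


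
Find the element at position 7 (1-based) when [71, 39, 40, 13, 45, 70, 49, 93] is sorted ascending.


Sort ascending: [13, 39, 40, 45, 49, 70, 71, 93]
The 7th element (1-indexed) is at index 6.
Value = 71
Final answer: 71


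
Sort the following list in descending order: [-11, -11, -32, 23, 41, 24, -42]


Original list: [-11, -11, -32, 23, 41, 24, -42]
Repeatedly take the largest remaining element:
  Remaining [-11, -11, -32, 23, 41, 24, -42] -> largest is 41
  Remaining [-11, -11, -32, 23, 24, -42] -> largest is 24
  Remaining [-11, -11, -32, 23, -42] -> largest is 23
  Remaining [-11, -11, -32, -42] -> largest is -11
  Remaining [-11, -32, -42] -> largest is -11
  Remaining [-32, -42] -> largest is -32
  Remaining [-42] -> largest is -42
Collecting the picks in order gives the descending list.
Final answer: [41, 24, 23, -11, -11, -32, -42]


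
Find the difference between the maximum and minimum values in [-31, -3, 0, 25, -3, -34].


Maximum value: 25
Minimum value: -34
Range = 25 - (-34) = 59
Final answer: 59


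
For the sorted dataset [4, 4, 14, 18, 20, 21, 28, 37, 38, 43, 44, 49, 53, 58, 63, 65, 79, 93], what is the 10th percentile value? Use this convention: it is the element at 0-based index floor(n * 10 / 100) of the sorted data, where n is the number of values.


The dataset has n = 18 elements.
Index = floor(18 * 10 / 100) = floor(180 / 100) = floor(1.8) = 1
Counting from index 0 in the sorted data, the element at index 1 is 4.
Final answer: 4


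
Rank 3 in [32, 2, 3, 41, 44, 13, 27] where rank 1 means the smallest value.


Sort ascending: [2, 3, 13, 27, 32, 41, 44]
Find 3 in the sorted list.
3 is at position 2 (1-indexed).
Final answer: 2


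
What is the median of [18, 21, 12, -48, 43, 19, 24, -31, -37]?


First, sort the list: [-48, -37, -31, 12, 18, 19, 21, 24, 43]
The list has 9 elements (odd count).
The middle index is 4 (0-based), and the element there is 18.
Final answer: 18


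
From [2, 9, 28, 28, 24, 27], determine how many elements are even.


Check each element:
  2 is even
  9 is odd
  28 is even
  28 is even
  24 is even
  27 is odd
Evens: [2, 28, 28, 24]
Count of evens = 4
Final answer: 4


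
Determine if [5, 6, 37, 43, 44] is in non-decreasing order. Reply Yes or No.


Check consecutive pairs:
  5 <= 6? True
  6 <= 37? True
  37 <= 43? True
  43 <= 44? True
Every consecutive pair is in order, so the list is non-decreasing.
Final answer: Yes


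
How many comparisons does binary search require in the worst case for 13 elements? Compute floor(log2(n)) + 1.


Binary search halves the search space each step.
Maximum comparisons = floor(log2(13)) + 1
log2(13) = 3.7004
floor(log2(13)) = 3, so 3 + 1 = 4
Final answer: 4


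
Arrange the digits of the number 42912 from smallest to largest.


The number 42912 has digits: 4, 2, 9, 1, 2
Sorted: 1, 2, 2, 4, 9
Joining the sorted digits gives the result.
Final answer: 12249


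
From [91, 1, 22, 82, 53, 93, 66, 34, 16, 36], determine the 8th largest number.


Sort descending: [93, 91, 82, 66, 53, 36, 34, 22, 16, 1]
The 8th element (1-indexed) is at index 7.
Value = 22
Final answer: 22


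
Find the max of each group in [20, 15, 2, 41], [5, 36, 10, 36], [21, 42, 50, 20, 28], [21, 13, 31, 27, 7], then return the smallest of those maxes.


Find max of each group:
  Group 1: [20, 15, 2, 41] -> max = 41
  Group 2: [5, 36, 10, 36] -> max = 36
  Group 3: [21, 42, 50, 20, 28] -> max = 50
  Group 4: [21, 13, 31, 27, 7] -> max = 31
Maxes: [41, 36, 50, 31]
Minimum of maxes = 31
Final answer: 31


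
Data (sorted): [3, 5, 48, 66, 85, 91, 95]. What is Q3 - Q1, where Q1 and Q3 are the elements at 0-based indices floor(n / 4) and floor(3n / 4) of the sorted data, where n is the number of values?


The data has n = 7 elements.
Q1 index = floor(7 / 4) = floor(1.75) = 1; Q3 index = floor(3 * 7 / 4) = floor(5.25) = 5
Q1 = element at index 1 = 5
Q3 = element at index 5 = 91
IQR = 91 - 5 = 86
Final answer: 86


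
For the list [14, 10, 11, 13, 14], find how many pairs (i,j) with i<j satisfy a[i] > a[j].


For each element, count the later elements that are smaller than it:
  14 (index 0): smaller elements after it = [10, 11, 13] -> 3
  10 (index 1): smaller elements after it = [] -> 0
  11 (index 2): smaller elements after it = [] -> 0
  13 (index 3): smaller elements after it = [] -> 0
Total inversions = 3 + 0 + 0 + 0 = 3
Final answer: 3


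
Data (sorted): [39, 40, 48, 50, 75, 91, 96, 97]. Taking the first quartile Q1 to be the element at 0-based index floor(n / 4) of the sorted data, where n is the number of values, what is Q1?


The list has n = 8 elements.
Q1 index = floor(8 / 4) = floor(2) = 2
Counting from index 0 in the sorted data, the element at index 2 is 48.
Final answer: 48


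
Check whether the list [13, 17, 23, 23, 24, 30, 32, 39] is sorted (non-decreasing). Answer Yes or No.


Check consecutive pairs:
  13 <= 17? True
  17 <= 23? True
  23 <= 23? True
  23 <= 24? True
  24 <= 30? True
  30 <= 32? True
  32 <= 39? True
Every consecutive pair is in order, so the list is non-decreasing.
Final answer: Yes


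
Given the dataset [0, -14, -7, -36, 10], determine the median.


First, sort the list: [-36, -14, -7, 0, 10]
The list has 5 elements (odd count).
The middle index is 2 (0-based), and the element there is -7.
Final answer: -7


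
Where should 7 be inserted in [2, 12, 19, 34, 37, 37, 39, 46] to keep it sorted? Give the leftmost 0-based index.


List is sorted: [2, 12, 19, 34, 37, 37, 39, 46]
We need the leftmost position where 7 can be inserted, i.e. the first index whose element is >= 7 (or the end of the list if none is).
Binary search with low=0, high=8 (0-based indices):
  low=0, high=8, mid=4: a[4]=37 >= 7, so high = 4
  low=0, high=4, mid=2: a[2]=19 >= 7, so high = 2
  low=0, high=2, mid=1: a[1]=12 >= 7, so high = 1
  low=0, high=1, mid=0: a[0]=2 < 7, so low = 1
Now low = high = 1, so the insertion index is 1.
Final answer: 1


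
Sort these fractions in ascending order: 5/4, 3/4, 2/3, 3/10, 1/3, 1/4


Convert to decimal for comparison:
  5/4 = 1.25
  3/4 = 0.75
  2/3 = 0.6667
  3/10 = 0.3
  1/3 = 0.3333
  1/4 = 0.25
Decimals in increasing order: 0.25 < 0.3 < 0.3333 < 0.6667 < 0.75 < 1.25
Writing each back as its fraction gives the sorted order.
Final answer: 1/4, 3/10, 1/3, 2/3, 3/4, 5/4


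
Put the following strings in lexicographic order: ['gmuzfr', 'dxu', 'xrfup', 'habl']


Compare strings character by character (the first differing letter decides):
  'dxu' < 'gmuzfr' since 'd' < 'g' at position 1
  'gmuzfr' < 'habl' since 'g' < 'h' at position 1
  'habl' < 'xrfup' since 'h' < 'x' at position 1
Chaining these comparisons gives the alphabetical order.
Final answer: ['dxu', 'gmuzfr', 'habl', 'xrfup']


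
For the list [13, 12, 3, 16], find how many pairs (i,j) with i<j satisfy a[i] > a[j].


For each element, count the later elements that are smaller than it:
  13 (index 0): smaller elements after it = [12, 3] -> 2
  12 (index 1): smaller elements after it = [3] -> 1
  3 (index 2): smaller elements after it = [] -> 0
Total inversions = 2 + 1 + 0 = 3
Final answer: 3


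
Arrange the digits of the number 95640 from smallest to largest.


The number 95640 has digits: 9, 5, 6, 4, 0
Sorted: 0, 4, 5, 6, 9
Joining the sorted digits gives the result.
Final answer: 04569


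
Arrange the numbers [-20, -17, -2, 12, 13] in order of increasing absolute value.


Compute absolute values:
  |-20| = 20
  |-17| = 17
  |-2| = 2
  |12| = 12
  |13| = 13
Absolute values in increasing order: 2 < 12 < 13 < 17 < 20
Listing the original numbers in that order gives the answer.
Final answer: [-2, 12, 13, -17, -20]


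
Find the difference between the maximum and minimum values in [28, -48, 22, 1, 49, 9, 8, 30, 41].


Maximum value: 49
Minimum value: -48
Range = 49 - (-48) = 97
Final answer: 97


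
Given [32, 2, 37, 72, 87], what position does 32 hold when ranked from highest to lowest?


Sort descending: [87, 72, 37, 32, 2]
Find 32 in the sorted list.
32 is at position 4.
Final answer: 4


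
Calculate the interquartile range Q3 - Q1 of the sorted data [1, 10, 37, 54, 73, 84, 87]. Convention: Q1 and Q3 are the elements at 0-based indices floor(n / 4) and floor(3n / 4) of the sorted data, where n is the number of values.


The data has n = 7 elements.
Q1 index = floor(7 / 4) = floor(1.75) = 1; Q3 index = floor(3 * 7 / 4) = floor(5.25) = 5
Q1 = element at index 1 = 10
Q3 = element at index 5 = 84
IQR = 84 - 10 = 74
Final answer: 74


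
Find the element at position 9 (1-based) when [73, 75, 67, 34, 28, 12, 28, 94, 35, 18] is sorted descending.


Sort descending: [94, 75, 73, 67, 35, 34, 28, 28, 18, 12]
The 9th element (1-indexed) is at index 8.
Value = 18
Final answer: 18


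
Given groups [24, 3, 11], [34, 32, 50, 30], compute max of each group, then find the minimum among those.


Find max of each group:
  Group 1: [24, 3, 11] -> max = 24
  Group 2: [34, 32, 50, 30] -> max = 50
Maxes: [24, 50]
Minimum of maxes = 24
Final answer: 24


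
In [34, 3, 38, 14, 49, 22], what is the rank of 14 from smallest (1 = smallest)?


Sort ascending: [3, 14, 22, 34, 38, 49]
Find 14 in the sorted list.
14 is at position 2 (1-indexed).
Final answer: 2


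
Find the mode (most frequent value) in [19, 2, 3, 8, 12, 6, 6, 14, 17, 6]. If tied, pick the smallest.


Count the frequency of each value:
  2 appears 1 time(s)
  3 appears 1 time(s)
  6 appears 3 time(s)
  8 appears 1 time(s)
  12 appears 1 time(s)
  14 appears 1 time(s)
  17 appears 1 time(s)
  19 appears 1 time(s)
Maximum frequency is 3.
Only 6 reaches that frequency, so it is the mode.
Final answer: 6


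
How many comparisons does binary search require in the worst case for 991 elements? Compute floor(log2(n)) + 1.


Binary search halves the search space each step.
Maximum comparisons = floor(log2(991)) + 1
log2(991) = 9.9527
floor(log2(991)) = 9, so 9 + 1 = 10
Final answer: 10


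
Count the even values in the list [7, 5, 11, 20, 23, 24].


Check each element:
  7 is odd
  5 is odd
  11 is odd
  20 is even
  23 is odd
  24 is even
Evens: [20, 24]
Count of evens = 2
Final answer: 2


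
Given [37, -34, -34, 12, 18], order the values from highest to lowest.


Original list: [37, -34, -34, 12, 18]
Repeatedly take the largest remaining element:
  Remaining [37, -34, -34, 12, 18] -> largest is 37
  Remaining [-34, -34, 12, 18] -> largest is 18
  Remaining [-34, -34, 12] -> largest is 12
  Remaining [-34, -34] -> largest is -34
  Remaining [-34] -> largest is -34
Collecting the picks in order gives the descending list.
Final answer: [37, 18, 12, -34, -34]


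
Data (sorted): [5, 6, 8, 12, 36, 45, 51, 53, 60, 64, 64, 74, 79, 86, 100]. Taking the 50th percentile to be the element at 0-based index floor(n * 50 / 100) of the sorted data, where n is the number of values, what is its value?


The dataset has n = 15 elements.
Index = floor(15 * 50 / 100) = floor(750 / 100) = floor(7.5) = 7
Counting from index 0 in the sorted data, the element at index 7 is 53.
Final answer: 53


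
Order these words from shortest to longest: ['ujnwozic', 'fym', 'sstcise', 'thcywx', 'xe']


Compute lengths:
  'ujnwozic' has length 8
  'fym' has length 3
  'sstcise' has length 7
  'thcywx' has length 6
  'xe' has length 2
Lengths in increasing order: 2 < 3 < 6 < 7 < 8
Listing the words in that order gives the answer.
Final answer: ['xe', 'fym', 'thcywx', 'sstcise', 'ujnwozic']


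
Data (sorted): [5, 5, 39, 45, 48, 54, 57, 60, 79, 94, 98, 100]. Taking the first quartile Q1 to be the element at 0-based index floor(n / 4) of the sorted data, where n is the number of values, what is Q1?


The list has n = 12 elements.
Q1 index = floor(12 / 4) = floor(3) = 3
Counting from index 0 in the sorted data, the element at index 3 is 45.
Final answer: 45


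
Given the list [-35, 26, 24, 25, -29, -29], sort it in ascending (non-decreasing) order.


Original list: [-35, 26, 24, 25, -29, -29]
Repeatedly take the smallest remaining element:
  Remaining [-35, 26, 24, 25, -29, -29] -> smallest is -35
  Remaining [26, 24, 25, -29, -29] -> smallest is -29
  Remaining [26, 24, 25, -29] -> smallest is -29
  Remaining [26, 24, 25] -> smallest is 24
  Remaining [26, 25] -> smallest is 25
  Remaining [26] -> smallest is 26
Collecting the picks in order gives the sorted list.
Final answer: [-35, -29, -29, 24, 25, 26]


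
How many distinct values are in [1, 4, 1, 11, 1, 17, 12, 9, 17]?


List all unique values:
Distinct values: [1, 4, 9, 11, 12, 17]
Count = 6
Final answer: 6


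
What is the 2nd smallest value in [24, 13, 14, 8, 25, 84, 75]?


Sort ascending: [8, 13, 14, 24, 25, 75, 84]
The 2nd element (1-indexed) is at index 1.
Value = 13
Final answer: 13


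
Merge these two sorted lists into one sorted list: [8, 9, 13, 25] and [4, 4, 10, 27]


List A: [8, 9, 13, 25]
List B: [4, 4, 10, 27]
Repeatedly compare the front elements and take the smaller:
  8 vs 4 -> take 4
  8 vs 4 -> take 4
  8 vs 10 -> take 8
  9 vs 10 -> take 9
  13 vs 10 -> take 10
  13 vs 27 -> take 13
  25 vs 27 -> take 25
  A is exhausted; append the rest of B: [27]
Final answer: [4, 4, 8, 9, 10, 13, 25, 27]


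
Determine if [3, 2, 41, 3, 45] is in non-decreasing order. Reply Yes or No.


Check consecutive pairs:
  3 <= 2? False
  2 <= 41? True
  41 <= 3? False
  3 <= 45? True
2 consecutive pair(s) are out of order, so the list is not sorted.
Final answer: No


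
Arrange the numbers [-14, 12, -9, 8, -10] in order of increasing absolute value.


Compute absolute values:
  |-14| = 14
  |12| = 12
  |-9| = 9
  |8| = 8
  |-10| = 10
Absolute values in increasing order: 8 < 9 < 10 < 12 < 14
Listing the original numbers in that order gives the answer.
Final answer: [8, -9, -10, 12, -14]


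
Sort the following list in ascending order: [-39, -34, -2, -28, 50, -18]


Original list: [-39, -34, -2, -28, 50, -18]
Repeatedly take the smallest remaining element:
  Remaining [-39, -34, -2, -28, 50, -18] -> smallest is -39
  Remaining [-34, -2, -28, 50, -18] -> smallest is -34
  Remaining [-2, -28, 50, -18] -> smallest is -28
  Remaining [-2, 50, -18] -> smallest is -18
  Remaining [-2, 50] -> smallest is -2
  Remaining [50] -> smallest is 50
Collecting the picks in order gives the sorted list.
Final answer: [-39, -34, -28, -18, -2, 50]


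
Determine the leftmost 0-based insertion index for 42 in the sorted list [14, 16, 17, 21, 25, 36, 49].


List is sorted: [14, 16, 17, 21, 25, 36, 49]
We need the leftmost position where 42 can be inserted, i.e. the first index whose element is >= 42 (or the end of the list if none is).
Binary search with low=0, high=7 (0-based indices):
  low=0, high=7, mid=3: a[3]=21 < 42, so low = 4
  low=4, high=7, mid=5: a[5]=36 < 42, so low = 6
  low=6, high=7, mid=6: a[6]=49 >= 42, so high = 6
Now low = high = 6, so the insertion index is 6.
Final answer: 6


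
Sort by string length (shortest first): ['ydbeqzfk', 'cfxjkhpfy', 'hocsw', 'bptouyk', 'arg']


Compute lengths:
  'ydbeqzfk' has length 8
  'cfxjkhpfy' has length 9
  'hocsw' has length 5
  'bptouyk' has length 7
  'arg' has length 3
Lengths in increasing order: 3 < 5 < 7 < 8 < 9
Listing the words in that order gives the answer.
Final answer: ['arg', 'hocsw', 'bptouyk', 'ydbeqzfk', 'cfxjkhpfy']


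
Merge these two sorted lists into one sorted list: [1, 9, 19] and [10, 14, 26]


List A: [1, 9, 19]
List B: [10, 14, 26]
Repeatedly compare the front elements and take the smaller:
  1 vs 10 -> take 1
  9 vs 10 -> take 9
  19 vs 10 -> take 10
  19 vs 14 -> take 14
  19 vs 26 -> take 19
  A is exhausted; append the rest of B: [26]
Final answer: [1, 9, 10, 14, 19, 26]


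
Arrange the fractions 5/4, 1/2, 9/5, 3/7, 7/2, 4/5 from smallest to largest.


Convert to decimal for comparison:
  5/4 = 1.25
  1/2 = 0.5
  9/5 = 1.8
  3/7 = 0.4286
  7/2 = 3.5
  4/5 = 0.8
Decimals in increasing order: 0.4286 < 0.5 < 0.8 < 1.25 < 1.8 < 3.5
Writing each back as its fraction gives the sorted order.
Final answer: 3/7, 1/2, 4/5, 5/4, 9/5, 7/2


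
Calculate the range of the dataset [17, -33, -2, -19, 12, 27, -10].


Maximum value: 27
Minimum value: -33
Range = 27 - (-33) = 60
Final answer: 60


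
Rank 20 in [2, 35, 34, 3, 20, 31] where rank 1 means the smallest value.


Sort ascending: [2, 3, 20, 31, 34, 35]
Find 20 in the sorted list.
20 is at position 3 (1-indexed).
Final answer: 3


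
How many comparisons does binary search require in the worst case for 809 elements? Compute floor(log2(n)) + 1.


Binary search halves the search space each step.
Maximum comparisons = floor(log2(809)) + 1
log2(809) = 9.66
floor(log2(809)) = 9, so 9 + 1 = 10
Final answer: 10
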